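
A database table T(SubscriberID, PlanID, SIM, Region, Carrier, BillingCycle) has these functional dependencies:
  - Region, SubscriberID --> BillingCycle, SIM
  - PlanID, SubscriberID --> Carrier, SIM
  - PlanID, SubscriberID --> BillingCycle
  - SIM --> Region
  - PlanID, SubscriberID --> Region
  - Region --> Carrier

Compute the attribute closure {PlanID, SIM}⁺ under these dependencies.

{Carrier, PlanID, Region, SIM}

Start with {PlanID, SIM}.
SIM --> Region applies; add {Region} → now {PlanID, Region, SIM}.
Region --> Carrier applies; add {Carrier} → now {Carrier, PlanID, Region, SIM}.
No further FD applies.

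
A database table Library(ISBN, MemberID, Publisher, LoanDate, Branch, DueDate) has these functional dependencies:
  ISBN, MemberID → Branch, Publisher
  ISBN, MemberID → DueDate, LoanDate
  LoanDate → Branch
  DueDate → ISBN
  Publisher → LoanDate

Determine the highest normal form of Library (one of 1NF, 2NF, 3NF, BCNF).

Candidate keys: {DueDate, MemberID}, {ISBN, MemberID}. Prime attributes: {DueDate, ISBN, MemberID}.
For LoanDate → Branch we have {LoanDate}⁺ = {Branch, LoanDate}; {LoanDate} is not a superkey, so BCNF fails.
Because {Branch} is non-prime and the left side of LoanDate → Branch is not a superkey, the relation is not in 3NF.
No proper subset of a key has a non-prime attribute in its closure, so there is no partial dependency; 2NF holds.

2NF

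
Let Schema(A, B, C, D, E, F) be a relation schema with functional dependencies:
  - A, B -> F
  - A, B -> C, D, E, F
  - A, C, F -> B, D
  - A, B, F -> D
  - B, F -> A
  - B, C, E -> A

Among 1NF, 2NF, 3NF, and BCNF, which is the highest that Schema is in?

BCNF

Candidate keys: {A, B}, {A, C, F}, {B, C, E}, {B, F}. Prime attributes: {A, B, C, E, F}.
Each dependency's left side is a superkey — BCNF holds.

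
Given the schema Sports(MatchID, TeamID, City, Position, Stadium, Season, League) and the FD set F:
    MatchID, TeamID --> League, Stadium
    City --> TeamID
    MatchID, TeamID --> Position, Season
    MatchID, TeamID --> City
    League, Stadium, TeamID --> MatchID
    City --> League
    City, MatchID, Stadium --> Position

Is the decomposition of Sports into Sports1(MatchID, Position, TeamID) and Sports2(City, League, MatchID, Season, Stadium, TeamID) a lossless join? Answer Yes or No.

Yes

Common attributes: {MatchID, TeamID}; their closure is {City, League, MatchID, Position, Season, Stadium, TeamID}.
Sports1 is contained in that closure, so Sports1 ∩ Sports2 --> Sports1 holds and the join is lossless.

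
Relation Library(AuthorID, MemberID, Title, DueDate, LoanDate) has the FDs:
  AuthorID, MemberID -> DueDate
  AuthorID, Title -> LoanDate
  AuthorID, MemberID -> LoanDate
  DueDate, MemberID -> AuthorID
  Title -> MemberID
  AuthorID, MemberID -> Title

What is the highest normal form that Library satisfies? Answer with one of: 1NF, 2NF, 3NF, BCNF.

3NF

Candidate keys: {AuthorID, MemberID}, {AuthorID, Title}, {DueDate, MemberID}, {DueDate, Title}. Prime attributes: {AuthorID, DueDate, MemberID, Title}.
For Title -> MemberID we have {Title}⁺ = {MemberID, Title}; {Title} is not a superkey, so BCNF fails.
But every attribute on its right side ({MemberID}) is prime, and the same holds for every other non-superkey FD, so 3NF still holds.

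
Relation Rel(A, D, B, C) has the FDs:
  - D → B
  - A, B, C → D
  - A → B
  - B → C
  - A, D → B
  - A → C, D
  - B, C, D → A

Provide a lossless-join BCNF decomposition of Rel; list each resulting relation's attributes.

{A, B, D}; {B, C}

Candidate keys of the original relation: {A}, {D}.
In {A, B, C, D}, {B} is not a superkey ({B}⁺ restricted to this set is {B, C}), so split on B → C into {B, C} and {A, B, D}.
{B, C}: every determinant is a superkey — BCNF.
{A, B, D}: every determinant is a superkey — BCNF.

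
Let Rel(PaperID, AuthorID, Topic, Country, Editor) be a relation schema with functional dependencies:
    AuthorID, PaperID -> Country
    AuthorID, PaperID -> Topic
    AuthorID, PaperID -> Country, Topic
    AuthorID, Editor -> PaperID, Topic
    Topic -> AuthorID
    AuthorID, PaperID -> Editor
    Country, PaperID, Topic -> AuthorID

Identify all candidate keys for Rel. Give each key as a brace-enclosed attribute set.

{AuthorID, Editor}⁺ = {AuthorID, Country, Editor, PaperID, Topic}, which is every attribute, so {AuthorID, Editor} is a candidate key.
{AuthorID, PaperID}⁺ = {AuthorID, Country, Editor, PaperID, Topic}, which is every attribute, so {AuthorID, PaperID} is a candidate key.
{Editor, Topic}⁺ = {AuthorID, Country, Editor, PaperID, Topic}, which is every attribute, so {Editor, Topic} is a candidate key.
{PaperID, Topic}⁺ = {AuthorID, Country, Editor, PaperID, Topic}, which is every attribute, so {PaperID, Topic} is a candidate key.
Any other superkey properly contains one of these, so there are no further candidate keys.

{AuthorID, Editor}, {AuthorID, PaperID}, {Editor, Topic}, {PaperID, Topic}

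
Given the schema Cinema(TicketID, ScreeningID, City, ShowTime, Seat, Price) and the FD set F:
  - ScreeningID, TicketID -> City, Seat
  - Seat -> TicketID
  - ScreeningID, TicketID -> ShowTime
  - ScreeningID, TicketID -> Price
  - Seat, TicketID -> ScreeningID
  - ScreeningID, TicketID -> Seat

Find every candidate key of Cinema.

{ScreeningID, TicketID}, {Seat}

{Seat}⁺ = {City, Price, ScreeningID, Seat, ShowTime, TicketID}, which is every attribute, so {Seat} is a candidate key.
{ScreeningID, TicketID}⁺ = {City, Price, ScreeningID, Seat, ShowTime, TicketID}, which is every attribute, so {ScreeningID, TicketID} is a candidate key.
No proper subset of any of these is a key, and no other minimal superkey exists.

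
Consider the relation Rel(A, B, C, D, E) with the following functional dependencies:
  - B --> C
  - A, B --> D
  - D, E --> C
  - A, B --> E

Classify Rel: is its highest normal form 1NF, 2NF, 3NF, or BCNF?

1NF

Candidate key: {A, B}. Prime attributes: {A, B}.
For B --> C we have {B}⁺ = {B, C}; {B} is not a superkey, so BCNF fails.
Because {C} is non-prime and the left side of B --> C is not a superkey, the relation is not in 3NF.
Since {B} ⊂ {A, B} and {B}⁺ ⊇ {C} with {C} non-prime, there is a partial dependency; 2NF fails.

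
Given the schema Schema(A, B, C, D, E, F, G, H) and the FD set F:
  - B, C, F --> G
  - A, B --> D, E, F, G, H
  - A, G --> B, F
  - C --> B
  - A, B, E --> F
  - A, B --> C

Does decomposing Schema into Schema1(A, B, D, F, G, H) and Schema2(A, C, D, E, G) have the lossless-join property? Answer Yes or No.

Yes

Common attributes: {A, D, G}; their closure is {A, B, C, D, E, F, G, H}.
This includes all of Schema1, so the common attributes are a superkey of Schema1 — the join is lossless.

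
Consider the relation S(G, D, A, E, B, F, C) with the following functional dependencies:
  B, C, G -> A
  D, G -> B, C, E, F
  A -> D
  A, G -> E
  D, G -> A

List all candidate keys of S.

No FD produces {G}, so it must be in every candidate key.
{A, G} is a candidate key since {A, G}⁺ = {A, B, C, D, E, F, G} covers every attribute.
{D, G} is a candidate key since {D, G}⁺ = {A, B, C, D, E, F, G} covers every attribute.
{B, C, G} is a candidate key since {B, C, G}⁺ = {A, B, C, D, E, F, G} covers every attribute.
These are minimal and exhaustive — every other superkey contains one of them.

{A, G}, {B, C, G}, {D, G}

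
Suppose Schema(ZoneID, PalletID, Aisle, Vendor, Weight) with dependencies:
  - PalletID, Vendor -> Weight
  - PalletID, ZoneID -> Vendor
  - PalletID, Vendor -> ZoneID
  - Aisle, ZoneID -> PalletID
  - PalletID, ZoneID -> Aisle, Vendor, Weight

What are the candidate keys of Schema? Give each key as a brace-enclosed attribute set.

{Aisle, ZoneID}⁺ = {Aisle, PalletID, Vendor, Weight, ZoneID} — all of the relation — so {Aisle, ZoneID} is a candidate key.
{PalletID, Vendor}⁺ = {Aisle, PalletID, Vendor, Weight, ZoneID} — all of the relation — so {PalletID, Vendor} is a candidate key.
{PalletID, ZoneID}⁺ = {Aisle, PalletID, Vendor, Weight, ZoneID} — all of the relation — so {PalletID, ZoneID} is a candidate key.
Any other superkey properly contains one of these, so there are no further candidate keys.

{Aisle, ZoneID}, {PalletID, Vendor}, {PalletID, ZoneID}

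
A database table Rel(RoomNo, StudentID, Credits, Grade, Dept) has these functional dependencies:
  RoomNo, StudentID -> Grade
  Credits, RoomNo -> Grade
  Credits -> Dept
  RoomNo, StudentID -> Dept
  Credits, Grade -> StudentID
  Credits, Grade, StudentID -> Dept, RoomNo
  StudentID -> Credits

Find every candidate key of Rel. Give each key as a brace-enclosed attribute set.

{Credits, Grade}, {Credits, RoomNo}, {Grade, StudentID}, {RoomNo, StudentID}

{Credits, Grade}⁺ = {Credits, Dept, Grade, RoomNo, StudentID} — all of the relation — so {Credits, Grade} is a candidate key.
{Credits, RoomNo}⁺ = {Credits, Dept, Grade, RoomNo, StudentID} — all of the relation — so {Credits, RoomNo} is a candidate key.
{Grade, StudentID}⁺ = {Credits, Dept, Grade, RoomNo, StudentID} — all of the relation — so {Grade, StudentID} is a candidate key.
{RoomNo, StudentID}⁺ = {Credits, Dept, Grade, RoomNo, StudentID} — all of the relation — so {RoomNo, StudentID} is a candidate key.
No proper subset of any of these is a key, and no other minimal superkey exists.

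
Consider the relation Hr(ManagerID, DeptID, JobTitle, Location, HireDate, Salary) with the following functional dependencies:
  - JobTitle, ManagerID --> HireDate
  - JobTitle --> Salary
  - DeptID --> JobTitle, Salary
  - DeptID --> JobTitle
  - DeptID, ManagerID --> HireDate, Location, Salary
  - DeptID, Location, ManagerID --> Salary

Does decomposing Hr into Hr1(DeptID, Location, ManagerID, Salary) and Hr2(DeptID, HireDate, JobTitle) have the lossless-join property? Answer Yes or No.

No

The shared attributes are {DeptID} and {DeptID}⁺ = {DeptID, JobTitle, Salary}.
The closure covers neither Hr1 nor Hr2 entirely; the join is not lossless.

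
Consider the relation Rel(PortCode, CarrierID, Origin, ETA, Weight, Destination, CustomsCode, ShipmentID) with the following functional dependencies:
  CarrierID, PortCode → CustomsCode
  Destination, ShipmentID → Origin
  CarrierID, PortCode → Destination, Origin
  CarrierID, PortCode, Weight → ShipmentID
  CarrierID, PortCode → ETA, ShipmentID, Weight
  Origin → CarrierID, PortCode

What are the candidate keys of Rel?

{CarrierID, PortCode}, {Destination, ShipmentID}, {Origin}

{Origin}⁺ = {CarrierID, CustomsCode, Destination, ETA, Origin, PortCode, ShipmentID, Weight}, which is every attribute, so {Origin} is a candidate key.
{CarrierID, PortCode}⁺ = {CarrierID, CustomsCode, Destination, ETA, Origin, PortCode, ShipmentID, Weight}, which is every attribute, so {CarrierID, PortCode} is a candidate key.
{Destination, ShipmentID}⁺ = {CarrierID, CustomsCode, Destination, ETA, Origin, PortCode, ShipmentID, Weight}, which is every attribute, so {Destination, ShipmentID} is a candidate key.
These are minimal and exhaustive — every other superkey contains one of them.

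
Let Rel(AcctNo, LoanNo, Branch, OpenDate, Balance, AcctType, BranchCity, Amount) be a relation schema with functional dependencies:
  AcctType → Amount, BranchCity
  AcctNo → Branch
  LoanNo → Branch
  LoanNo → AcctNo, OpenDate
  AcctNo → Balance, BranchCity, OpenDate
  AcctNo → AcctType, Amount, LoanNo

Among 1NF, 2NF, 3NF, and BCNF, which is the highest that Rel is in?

2NF

Candidate keys: {AcctNo}, {LoanNo}. Prime attributes: {AcctNo, LoanNo}.
For AcctType → Amount, BranchCity we have {AcctType}⁺ = {AcctType, Amount, BranchCity}; {AcctType} is not a superkey, so BCNF fails.
AcctType → Amount, BranchCity determines the non-prime attributes {Amount, BranchCity} from a non-superkey — 3NF is violated.
Every candidate key is a single attribute, so no partial dependency is possible; 2NF holds.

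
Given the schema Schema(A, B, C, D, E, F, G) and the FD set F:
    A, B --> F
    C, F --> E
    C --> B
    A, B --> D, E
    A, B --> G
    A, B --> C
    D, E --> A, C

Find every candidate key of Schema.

Closure of {A, B} is {A, B, C, D, E, F, G}, the whole schema; {A, B} is a candidate key.
Closure of {A, C} is {A, B, C, D, E, F, G}, the whole schema; {A, C} is a candidate key.
Closure of {D, E} is {A, B, C, D, E, F, G}, the whole schema; {D, E} is a candidate key.
Closure of {C, D, F} is {A, B, C, D, E, F, G}, the whole schema; {C, D, F} is a candidate key.
No proper subset of any of these is a key, and no other minimal superkey exists.

{A, B}, {A, C}, {C, D, F}, {D, E}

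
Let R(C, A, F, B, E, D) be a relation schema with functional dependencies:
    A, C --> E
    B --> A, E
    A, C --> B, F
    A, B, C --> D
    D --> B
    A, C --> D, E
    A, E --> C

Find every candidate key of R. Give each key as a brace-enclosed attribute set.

{B}⁺ = {A, B, C, D, E, F} — all of the relation — so {B} is a candidate key.
{D}⁺ = {A, B, C, D, E, F} — all of the relation — so {D} is a candidate key.
{A, C}⁺ = {A, B, C, D, E, F} — all of the relation — so {A, C} is a candidate key.
{A, E}⁺ = {A, B, C, D, E, F} — all of the relation — so {A, E} is a candidate key.
No proper subset of any of these is a key, and no other minimal superkey exists.

{A, C}, {A, E}, {B}, {D}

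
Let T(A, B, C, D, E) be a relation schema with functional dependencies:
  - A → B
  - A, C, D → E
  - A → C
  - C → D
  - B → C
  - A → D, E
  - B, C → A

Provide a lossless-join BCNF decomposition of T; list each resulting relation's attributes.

Candidate keys of the original relation: {A}, {B}.
{A, B, C, D, E}: {C} determines {C, D} here but is not a superkey — split on C → D, giving {C, D} and {A, B, C, E}.
{C, D} is in BCNF.
{A, B, C, E} is in BCNF.

{A, B, C, E}; {C, D}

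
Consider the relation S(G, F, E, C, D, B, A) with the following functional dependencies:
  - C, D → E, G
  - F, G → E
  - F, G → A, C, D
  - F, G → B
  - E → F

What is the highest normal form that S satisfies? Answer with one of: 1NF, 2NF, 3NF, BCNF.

3NF

Candidate keys: {C, D}, {E, G}, {F, G}. Prime attributes: {C, D, E, F, G}.
E → F: {E}⁺ = {E, F}, which is not all of the attributes, so the left side is not a superkey — BCNF is violated.
Its right-hand attributes {F} are all prime, as are those of every other non-superkey FD — the relation is in 3NF.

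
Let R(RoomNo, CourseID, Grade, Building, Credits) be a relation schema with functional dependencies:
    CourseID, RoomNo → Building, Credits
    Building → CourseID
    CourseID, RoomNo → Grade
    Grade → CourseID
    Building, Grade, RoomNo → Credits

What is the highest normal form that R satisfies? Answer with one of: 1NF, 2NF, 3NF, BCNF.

Candidate keys: {Building, RoomNo}, {CourseID, RoomNo}, {Grade, RoomNo}. Prime attributes: {Building, CourseID, Grade, RoomNo}.
Building → CourseID: {Building}⁺ = {Building, CourseID}, which is not all of the attributes, so the left side is not a superkey — BCNF is violated.
Since {CourseID} ⊆ prime attributes and every other non-superkey FD also has a prime right side, the schema is in 3NF.

3NF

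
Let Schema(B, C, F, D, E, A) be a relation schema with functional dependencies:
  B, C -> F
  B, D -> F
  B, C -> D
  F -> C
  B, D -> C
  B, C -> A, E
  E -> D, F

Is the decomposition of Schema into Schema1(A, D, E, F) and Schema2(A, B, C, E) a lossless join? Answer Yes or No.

Yes

Schema1 ∩ Schema2 = {A, E}; its closure under F is {A, C, D, E, F}.
Schema1 is contained in that closure, so Schema1 ∩ Schema2 -> Schema1 holds and the join is lossless.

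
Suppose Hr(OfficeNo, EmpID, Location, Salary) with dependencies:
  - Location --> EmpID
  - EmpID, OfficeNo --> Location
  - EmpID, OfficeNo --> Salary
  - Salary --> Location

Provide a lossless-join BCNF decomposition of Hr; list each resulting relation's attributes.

{EmpID, Location}; {Location, Salary}; {OfficeNo, Salary}

Candidate keys of the original relation: {EmpID, OfficeNo}, {Location, OfficeNo}, {OfficeNo, Salary}.
{EmpID, Location, OfficeNo, Salary}: {Location} determines {EmpID, Location} here but is not a superkey — split on Location --> EmpID, giving {EmpID, Location} and {Location, OfficeNo, Salary}.
{EmpID, Location} is in BCNF.
{Location, OfficeNo, Salary}: {Salary} determines {Location, Salary} here but is not a superkey — split on Salary --> Location, giving {Location, Salary} and {OfficeNo, Salary}.
{Location, Salary} is in BCNF.
{OfficeNo, Salary} is in BCNF.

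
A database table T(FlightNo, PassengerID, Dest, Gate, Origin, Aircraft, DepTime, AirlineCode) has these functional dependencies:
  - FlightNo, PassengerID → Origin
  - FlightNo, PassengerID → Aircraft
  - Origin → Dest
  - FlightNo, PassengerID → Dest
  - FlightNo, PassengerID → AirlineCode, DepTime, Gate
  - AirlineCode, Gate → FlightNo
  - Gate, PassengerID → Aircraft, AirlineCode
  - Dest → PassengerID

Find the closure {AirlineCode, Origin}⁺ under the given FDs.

Start with {AirlineCode, Origin}.
Origin → Dest applies; add {Dest} → now {AirlineCode, Dest, Origin}.
Dest → PassengerID applies; add {PassengerID} → now {AirlineCode, Dest, Origin, PassengerID}.
No further FD applies.

{AirlineCode, Dest, Origin, PassengerID}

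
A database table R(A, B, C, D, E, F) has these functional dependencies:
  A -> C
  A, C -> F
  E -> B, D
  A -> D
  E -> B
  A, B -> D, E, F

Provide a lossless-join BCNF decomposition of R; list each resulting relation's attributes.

{A, C, D, F}; {A, E}; {B, E}

Candidate keys of the original relation: {A, B}, {A, E}.
In {A, B, C, D, E, F}, {A} is not a superkey ({A}⁺ restricted to this set is {A, C, D, F}), so split on A -> C, D, F into {A, C, D, F} and {A, B, E}.
{A, C, D, F}: every determinant is a superkey — BCNF.
In {A, B, E}, {E} is not a superkey ({E}⁺ restricted to this set is {B, E}), so split on E -> B into {B, E} and {A, E}.
{B, E}: every determinant is a superkey — BCNF.
{A, E}: every determinant is a superkey — BCNF.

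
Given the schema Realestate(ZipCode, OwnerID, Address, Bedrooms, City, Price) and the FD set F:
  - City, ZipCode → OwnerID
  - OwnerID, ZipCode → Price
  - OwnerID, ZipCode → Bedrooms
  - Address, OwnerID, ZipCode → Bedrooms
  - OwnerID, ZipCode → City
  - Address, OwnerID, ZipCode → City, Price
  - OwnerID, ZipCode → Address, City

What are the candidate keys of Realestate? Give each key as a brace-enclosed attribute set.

{City, ZipCode}, {OwnerID, ZipCode}

{ZipCode} never appears on the right of any FD, so every key must include it.
{City, ZipCode}⁺ = {Address, Bedrooms, City, OwnerID, Price, ZipCode}, which is every attribute, so {City, ZipCode} is a candidate key.
{OwnerID, ZipCode}⁺ = {Address, Bedrooms, City, OwnerID, Price, ZipCode}, which is every attribute, so {OwnerID, ZipCode} is a candidate key.
These are minimal and exhaustive — every other superkey contains one of them.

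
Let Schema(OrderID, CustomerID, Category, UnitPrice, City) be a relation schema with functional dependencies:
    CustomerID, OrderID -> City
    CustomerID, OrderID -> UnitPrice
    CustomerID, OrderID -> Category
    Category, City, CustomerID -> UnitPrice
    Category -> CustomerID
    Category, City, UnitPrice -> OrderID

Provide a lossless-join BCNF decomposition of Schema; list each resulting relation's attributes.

{Category, City, OrderID, UnitPrice}; {Category, CustomerID}

Candidate keys of the original relation: {Category, City}, {Category, OrderID}, {CustomerID, OrderID}.
In {Category, City, CustomerID, OrderID, UnitPrice}, {Category} is not a superkey ({Category}⁺ restricted to this set is {Category, CustomerID}), so split on Category -> CustomerID into {Category, CustomerID} and {Category, City, OrderID, UnitPrice}.
{Category, CustomerID}: every determinant is a superkey — BCNF.
{Category, City, OrderID, UnitPrice}: every determinant is a superkey — BCNF.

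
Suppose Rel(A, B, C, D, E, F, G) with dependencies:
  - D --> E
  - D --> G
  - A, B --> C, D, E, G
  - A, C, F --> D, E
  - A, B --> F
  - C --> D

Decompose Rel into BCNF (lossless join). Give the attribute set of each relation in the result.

{A, B, C, F}; {C, D}; {D, E, G}

Candidate key of the original relation: {A, B}.
In {A, B, C, D, E, F, G}, {D} is not a superkey ({D}⁺ restricted to this set is {D, E, G}), so split on D --> E, G into {D, E, G} and {A, B, C, D, F}.
{D, E, G} has no BCNF violation.
In {A, B, C, D, F}, {A, C, F} is not a superkey ({A, C, F}⁺ restricted to this set is {A, C, D, F}), so split on A, C, F --> D into {A, C, D, F} and {A, B, C, F}.
In {A, C, D, F}, {C} is not a superkey ({C}⁺ restricted to this set is {C, D}), so split on C --> D into {C, D} and {A, C, F}.
{C, D} has no BCNF violation.
{A, C, F} has no BCNF violation.
{A, B, C, F} has no BCNF violation.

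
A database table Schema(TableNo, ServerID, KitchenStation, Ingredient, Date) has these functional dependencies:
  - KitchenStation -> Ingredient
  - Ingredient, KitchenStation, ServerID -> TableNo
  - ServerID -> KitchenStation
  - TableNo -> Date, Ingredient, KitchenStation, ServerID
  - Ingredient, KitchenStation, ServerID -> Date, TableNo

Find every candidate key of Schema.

{ServerID}, {TableNo}

{ServerID}⁺ = {Date, Ingredient, KitchenStation, ServerID, TableNo} — all of the relation — so {ServerID} is a candidate key.
{TableNo}⁺ = {Date, Ingredient, KitchenStation, ServerID, TableNo} — all of the relation — so {TableNo} is a candidate key.
These are minimal and exhaustive — every other superkey contains one of them.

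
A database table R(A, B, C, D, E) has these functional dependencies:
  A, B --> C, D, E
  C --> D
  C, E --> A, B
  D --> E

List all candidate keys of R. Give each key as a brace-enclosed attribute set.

{A, B}, {C}

{C}⁺ = {A, B, C, D, E}, which is every attribute, so {C} is a candidate key.
{A, B}⁺ = {A, B, C, D, E}, which is every attribute, so {A, B} is a candidate key.
These are minimal and exhaustive — every other superkey contains one of them.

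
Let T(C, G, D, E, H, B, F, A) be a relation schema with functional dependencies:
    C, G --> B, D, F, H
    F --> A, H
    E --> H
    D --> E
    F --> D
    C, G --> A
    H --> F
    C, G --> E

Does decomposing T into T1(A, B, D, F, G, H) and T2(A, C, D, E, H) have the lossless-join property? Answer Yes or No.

T1 ∩ T2 = {A, D, H}; its closure under F is {A, D, E, F, H}.
The closure covers neither T1 nor T2 entirely; the join is not lossless.

No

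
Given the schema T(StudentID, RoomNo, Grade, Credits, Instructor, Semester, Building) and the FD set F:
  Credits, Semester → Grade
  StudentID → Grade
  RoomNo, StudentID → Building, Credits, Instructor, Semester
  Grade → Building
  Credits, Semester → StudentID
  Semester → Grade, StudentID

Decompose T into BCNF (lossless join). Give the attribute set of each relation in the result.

Candidate keys of the original relation: {RoomNo, Semester}, {RoomNo, StudentID}.
{Building, Credits, Grade, Instructor, RoomNo, Semester, StudentID}: {Credits, Semester} determines {Building, Credits, Grade, Semester, StudentID} here but is not a superkey — split on Credits, Semester → Building, Grade, StudentID, giving {Building, Credits, Grade, Semester, StudentID} and {Credits, Instructor, RoomNo, Semester}.
{Building, Credits, Grade, Semester, StudentID}: {StudentID} determines {Building, Grade, StudentID} here but is not a superkey — split on StudentID → Building, Grade, giving {Building, Grade, StudentID} and {Credits, Semester, StudentID}.
{Building, Grade, StudentID}: {Grade} determines {Building, Grade} here but is not a superkey — split on Grade → Building, giving {Building, Grade} and {Grade, StudentID}.
{Building, Grade}: every determinant is a superkey — BCNF.
{Grade, StudentID}: every determinant is a superkey — BCNF.
{Credits, Semester, StudentID}: {Semester} determines {Semester, StudentID} here but is not a superkey — split on Semester → StudentID, giving {Semester, StudentID} and {Credits, Semester}.
{Semester, StudentID}: every determinant is a superkey — BCNF.
{Credits, Semester}: every determinant is a superkey — BCNF.
{Credits, Instructor, RoomNo, Semester}: every determinant is a superkey — BCNF.

{Building, Grade}; {Credits, Instructor, RoomNo, Semester}; {Grade, StudentID}; {Semester, StudentID}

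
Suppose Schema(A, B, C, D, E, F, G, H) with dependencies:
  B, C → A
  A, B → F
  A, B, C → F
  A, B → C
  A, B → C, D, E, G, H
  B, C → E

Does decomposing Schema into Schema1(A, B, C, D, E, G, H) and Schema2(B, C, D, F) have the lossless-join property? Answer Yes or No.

Yes

The shared attributes are {B, C, D} and {B, C, D}⁺ = {A, B, C, D, E, F, G, H}.
This includes all of Schema1, so the common attributes are a superkey of Schema1 — the join is lossless.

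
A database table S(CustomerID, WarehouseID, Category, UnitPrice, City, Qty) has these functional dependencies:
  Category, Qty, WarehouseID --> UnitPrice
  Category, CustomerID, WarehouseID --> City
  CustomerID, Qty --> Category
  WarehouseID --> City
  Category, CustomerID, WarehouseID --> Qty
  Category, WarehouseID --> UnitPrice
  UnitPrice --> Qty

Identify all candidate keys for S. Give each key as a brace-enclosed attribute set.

Attributes never on any right-hand side: {CustomerID, WarehouseID} — every candidate key must contain all of them.
{Category, CustomerID, WarehouseID}⁺ = {Category, City, CustomerID, Qty, UnitPrice, WarehouseID} — all of the relation — so {Category, CustomerID, WarehouseID} is a candidate key.
{CustomerID, Qty, WarehouseID}⁺ = {Category, City, CustomerID, Qty, UnitPrice, WarehouseID} — all of the relation — so {CustomerID, Qty, WarehouseID} is a candidate key.
{CustomerID, UnitPrice, WarehouseID}⁺ = {Category, City, CustomerID, Qty, UnitPrice, WarehouseID} — all of the relation — so {CustomerID, UnitPrice, WarehouseID} is a candidate key.
These are minimal and exhaustive — every other superkey contains one of them.

{Category, CustomerID, WarehouseID}, {CustomerID, Qty, WarehouseID}, {CustomerID, UnitPrice, WarehouseID}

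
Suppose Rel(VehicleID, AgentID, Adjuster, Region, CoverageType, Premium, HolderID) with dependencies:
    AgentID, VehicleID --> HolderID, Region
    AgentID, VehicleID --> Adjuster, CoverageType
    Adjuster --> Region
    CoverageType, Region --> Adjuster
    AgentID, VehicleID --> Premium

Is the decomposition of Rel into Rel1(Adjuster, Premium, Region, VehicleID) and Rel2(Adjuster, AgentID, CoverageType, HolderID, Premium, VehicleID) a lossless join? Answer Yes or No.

Yes

Rel1 ∩ Rel2 = {Adjuster, Premium, VehicleID}; its closure under F is {Adjuster, Premium, Region, VehicleID}.
This includes all of Rel1, so the common attributes are a superkey of Rel1 — the join is lossless.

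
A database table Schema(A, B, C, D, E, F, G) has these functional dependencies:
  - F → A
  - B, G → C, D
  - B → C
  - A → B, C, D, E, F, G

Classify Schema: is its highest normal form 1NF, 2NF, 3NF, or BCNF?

2NF

Candidate keys: {A}, {F}. Prime attributes: {A, F}.
B, G → C, D: {B, G}⁺ = {B, C, D, G}, which is not all of the attributes, so the left side is not a superkey — BCNF is violated.
Because {C, D} are non-prime and the left side of B, G → C, D is not a superkey, the relation is not in 3NF.
Every candidate key is a single attribute, so no partial dependency is possible; 2NF holds.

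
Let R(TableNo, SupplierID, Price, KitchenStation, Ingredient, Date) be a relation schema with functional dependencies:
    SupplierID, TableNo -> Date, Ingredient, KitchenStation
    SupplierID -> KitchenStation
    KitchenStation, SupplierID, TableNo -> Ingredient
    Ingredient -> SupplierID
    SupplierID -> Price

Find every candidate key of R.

{Ingredient, TableNo}, {SupplierID, TableNo}

{TableNo} never appears on the right of any FD, so every key must include it.
{Ingredient, TableNo}⁺ = {Date, Ingredient, KitchenStation, Price, SupplierID, TableNo} — all of the relation — so {Ingredient, TableNo} is a candidate key.
{SupplierID, TableNo}⁺ = {Date, Ingredient, KitchenStation, Price, SupplierID, TableNo} — all of the relation — so {SupplierID, TableNo} is a candidate key.
Any other superkey properly contains one of these, so there are no further candidate keys.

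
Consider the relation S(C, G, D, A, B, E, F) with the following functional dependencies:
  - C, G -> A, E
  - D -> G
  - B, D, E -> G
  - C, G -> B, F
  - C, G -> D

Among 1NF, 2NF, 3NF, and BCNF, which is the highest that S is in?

3NF

Candidate keys: {C, D}, {C, G}. Prime attributes: {C, D, G}.
D -> G: {D}⁺ = {D, G}, which is not all of the attributes, so the left side is not a superkey — BCNF is violated.
Since {G} ⊆ prime attributes and every other non-superkey FD also has a prime right side, the schema is in 3NF.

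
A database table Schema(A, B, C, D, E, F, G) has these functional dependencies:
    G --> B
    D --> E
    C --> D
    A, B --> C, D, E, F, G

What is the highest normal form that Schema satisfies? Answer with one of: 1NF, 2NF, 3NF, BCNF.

2NF

Candidate keys: {A, B}, {A, G}. Prime attributes: {A, B, G}.
G --> B: {G}⁺ = {B, G}, which is not all of the attributes, so the left side is not a superkey — BCNF is violated.
Because {E} is non-prime and the left side of D --> E is not a superkey, the relation is not in 3NF.
Checking every proper subset of each key, none determines a non-prime attribute — 2NF is satisfied.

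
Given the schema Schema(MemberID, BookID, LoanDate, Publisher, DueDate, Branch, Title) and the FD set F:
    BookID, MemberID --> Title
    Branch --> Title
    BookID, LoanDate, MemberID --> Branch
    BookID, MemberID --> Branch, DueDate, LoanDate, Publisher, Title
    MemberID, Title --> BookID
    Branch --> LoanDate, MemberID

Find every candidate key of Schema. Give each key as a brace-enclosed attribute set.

{BookID, MemberID}, {Branch}, {MemberID, Title}

Closure of {Branch} is {BookID, Branch, DueDate, LoanDate, MemberID, Publisher, Title}, the whole schema; {Branch} is a candidate key.
Closure of {BookID, MemberID} is {BookID, Branch, DueDate, LoanDate, MemberID, Publisher, Title}, the whole schema; {BookID, MemberID} is a candidate key.
Closure of {MemberID, Title} is {BookID, Branch, DueDate, LoanDate, MemberID, Publisher, Title}, the whole schema; {MemberID, Title} is a candidate key.
Any other superkey properly contains one of these, so there are no further candidate keys.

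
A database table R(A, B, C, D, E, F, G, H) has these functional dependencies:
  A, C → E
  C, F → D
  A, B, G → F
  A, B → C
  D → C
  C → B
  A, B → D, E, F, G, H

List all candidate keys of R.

No FD produces {A}, so it must be in every candidate key.
{A, B}⁺ = {A, B, C, D, E, F, G, H}, which is every attribute, so {A, B} is a candidate key.
{A, C}⁺ = {A, B, C, D, E, F, G, H}, which is every attribute, so {A, C} is a candidate key.
{A, D}⁺ = {A, B, C, D, E, F, G, H}, which is every attribute, so {A, D} is a candidate key.
Any other superkey properly contains one of these, so there are no further candidate keys.

{A, B}, {A, C}, {A, D}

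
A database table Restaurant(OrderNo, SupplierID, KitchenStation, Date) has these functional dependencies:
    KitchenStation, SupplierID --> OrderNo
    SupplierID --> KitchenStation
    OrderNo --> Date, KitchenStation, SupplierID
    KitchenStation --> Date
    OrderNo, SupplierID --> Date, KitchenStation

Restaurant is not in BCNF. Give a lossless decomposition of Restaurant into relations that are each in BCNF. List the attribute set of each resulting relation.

{Date, KitchenStation}; {KitchenStation, OrderNo, SupplierID}

Candidate keys of the original relation: {OrderNo}, {SupplierID}.
Within {Date, KitchenStation, OrderNo, SupplierID}: {KitchenStation}⁺ ∩ {Date, KitchenStation, OrderNo, SupplierID} = {Date, KitchenStation}, not the whole set, so KitchenStation --> Date violates BCNF; decompose into {Date, KitchenStation} and {KitchenStation, OrderNo, SupplierID}.
{Date, KitchenStation} is in BCNF.
{KitchenStation, OrderNo, SupplierID} is in BCNF.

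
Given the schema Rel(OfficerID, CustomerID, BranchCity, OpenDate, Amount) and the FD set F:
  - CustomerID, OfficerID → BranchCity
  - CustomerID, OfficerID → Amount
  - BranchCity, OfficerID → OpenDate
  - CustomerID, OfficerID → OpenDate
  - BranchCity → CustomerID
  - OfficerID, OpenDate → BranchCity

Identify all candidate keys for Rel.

No FD produces {OfficerID}, so it must be in every candidate key.
Closure of {BranchCity, OfficerID} is {Amount, BranchCity, CustomerID, OfficerID, OpenDate}, the whole schema; {BranchCity, OfficerID} is a candidate key.
Closure of {CustomerID, OfficerID} is {Amount, BranchCity, CustomerID, OfficerID, OpenDate}, the whole schema; {CustomerID, OfficerID} is a candidate key.
Closure of {OfficerID, OpenDate} is {Amount, BranchCity, CustomerID, OfficerID, OpenDate}, the whole schema; {OfficerID, OpenDate} is a candidate key.
Any other superkey properly contains one of these, so there are no further candidate keys.

{BranchCity, OfficerID}, {CustomerID, OfficerID}, {OfficerID, OpenDate}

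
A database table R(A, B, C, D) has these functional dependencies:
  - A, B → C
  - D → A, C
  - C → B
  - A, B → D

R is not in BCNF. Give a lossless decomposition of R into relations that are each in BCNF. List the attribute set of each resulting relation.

{A, C, D}; {B, C}

Candidate keys of the original relation: {A, B}, {A, C}, {D}.
{A, B, C, D}: {C} determines {B, C} here but is not a superkey — split on C → B, giving {B, C} and {A, C, D}.
{B, C} is in BCNF.
{A, C, D} is in BCNF.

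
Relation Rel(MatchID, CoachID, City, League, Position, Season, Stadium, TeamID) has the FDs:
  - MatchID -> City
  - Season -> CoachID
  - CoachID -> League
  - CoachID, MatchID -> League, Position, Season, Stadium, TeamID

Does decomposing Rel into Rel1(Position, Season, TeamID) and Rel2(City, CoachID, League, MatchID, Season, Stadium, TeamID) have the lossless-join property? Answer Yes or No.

No

Rel1 ∩ Rel2 = {Season, TeamID}; its closure under F is {CoachID, League, Season, TeamID}.
The closure covers neither Rel1 nor Rel2 entirely; the join is not lossless.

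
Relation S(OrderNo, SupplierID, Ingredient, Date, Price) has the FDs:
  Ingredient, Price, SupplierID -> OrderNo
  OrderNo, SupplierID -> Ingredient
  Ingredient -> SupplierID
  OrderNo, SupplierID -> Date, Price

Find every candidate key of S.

Closure of {Ingredient, OrderNo} is {Date, Ingredient, OrderNo, Price, SupplierID}, the whole schema; {Ingredient, OrderNo} is a candidate key.
Closure of {Ingredient, Price} is {Date, Ingredient, OrderNo, Price, SupplierID}, the whole schema; {Ingredient, Price} is a candidate key.
Closure of {OrderNo, SupplierID} is {Date, Ingredient, OrderNo, Price, SupplierID}, the whole schema; {OrderNo, SupplierID} is a candidate key.
No proper subset of any of these is a key, and no other minimal superkey exists.

{Ingredient, OrderNo}, {Ingredient, Price}, {OrderNo, SupplierID}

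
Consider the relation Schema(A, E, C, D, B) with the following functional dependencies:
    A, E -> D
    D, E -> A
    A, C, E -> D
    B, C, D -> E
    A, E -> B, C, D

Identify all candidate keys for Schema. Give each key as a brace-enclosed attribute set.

{A, E}⁺ = {A, B, C, D, E} — all of the relation — so {A, E} is a candidate key.
{D, E}⁺ = {A, B, C, D, E} — all of the relation — so {D, E} is a candidate key.
{B, C, D}⁺ = {A, B, C, D, E} — all of the relation — so {B, C, D} is a candidate key.
Any other superkey properly contains one of these, so there are no further candidate keys.

{A, E}, {B, C, D}, {D, E}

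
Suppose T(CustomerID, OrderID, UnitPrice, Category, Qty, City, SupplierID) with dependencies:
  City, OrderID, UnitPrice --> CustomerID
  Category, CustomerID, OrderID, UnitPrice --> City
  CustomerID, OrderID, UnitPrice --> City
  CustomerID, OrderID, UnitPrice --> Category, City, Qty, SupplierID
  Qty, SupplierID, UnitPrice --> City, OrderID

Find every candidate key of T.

{City, OrderID, UnitPrice}, {CustomerID, OrderID, UnitPrice}, {Qty, SupplierID, UnitPrice}

No FD produces {UnitPrice}, so it must be in every candidate key.
{City, OrderID, UnitPrice}⁺ = {Category, City, CustomerID, OrderID, Qty, SupplierID, UnitPrice}, which is every attribute, so {City, OrderID, UnitPrice} is a candidate key.
{CustomerID, OrderID, UnitPrice}⁺ = {Category, City, CustomerID, OrderID, Qty, SupplierID, UnitPrice}, which is every attribute, so {CustomerID, OrderID, UnitPrice} is a candidate key.
{Qty, SupplierID, UnitPrice}⁺ = {Category, City, CustomerID, OrderID, Qty, SupplierID, UnitPrice}, which is every attribute, so {Qty, SupplierID, UnitPrice} is a candidate key.
No proper subset of any of these is a key, and no other minimal superkey exists.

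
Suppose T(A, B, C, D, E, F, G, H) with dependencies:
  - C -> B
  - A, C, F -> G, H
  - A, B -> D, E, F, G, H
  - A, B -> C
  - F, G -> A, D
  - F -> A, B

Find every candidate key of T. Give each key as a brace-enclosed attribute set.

{A, B}, {A, C}, {F}

{F} is a candidate key since {F}⁺ = {A, B, C, D, E, F, G, H} covers every attribute.
{A, B} is a candidate key since {A, B}⁺ = {A, B, C, D, E, F, G, H} covers every attribute.
{A, C} is a candidate key since {A, C}⁺ = {A, B, C, D, E, F, G, H} covers every attribute.
Any other superkey properly contains one of these, so there are no further candidate keys.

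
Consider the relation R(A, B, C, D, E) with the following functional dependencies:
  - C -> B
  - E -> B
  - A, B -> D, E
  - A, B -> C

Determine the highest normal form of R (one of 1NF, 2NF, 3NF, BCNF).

Candidate keys: {A, B}, {A, C}, {A, E}. Prime attributes: {A, B, C, E}.
For C -> B we have {C}⁺ = {B, C}; {C} is not a superkey, so BCNF fails.
Its right-hand attributes {B} are all prime, as are those of every other non-superkey FD — the relation is in 3NF.

3NF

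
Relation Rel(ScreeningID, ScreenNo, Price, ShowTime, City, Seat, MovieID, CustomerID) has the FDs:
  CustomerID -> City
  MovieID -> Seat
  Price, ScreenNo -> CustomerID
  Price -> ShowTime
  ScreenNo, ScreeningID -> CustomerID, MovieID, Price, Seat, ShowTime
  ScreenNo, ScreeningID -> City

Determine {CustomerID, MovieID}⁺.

Start with {CustomerID, MovieID}.
CustomerID -> City applies; add {City} → now {City, CustomerID, MovieID}.
MovieID -> Seat applies; add {Seat} → now {City, CustomerID, MovieID, Seat}.
No further FD applies.

{City, CustomerID, MovieID, Seat}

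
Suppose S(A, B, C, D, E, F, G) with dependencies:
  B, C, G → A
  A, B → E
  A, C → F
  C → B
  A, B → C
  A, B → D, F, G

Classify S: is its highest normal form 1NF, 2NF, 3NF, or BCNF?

Candidate keys: {A, B}, {A, C}, {C, G}. Prime attributes: {A, B, C, G}.
C → B: {C}⁺ = {B, C}, which is not all of the attributes, so the left side is not a superkey — BCNF is violated.
But every attribute on its right side ({B}) is prime, and the same holds for every other non-superkey FD, so 3NF still holds.

3NF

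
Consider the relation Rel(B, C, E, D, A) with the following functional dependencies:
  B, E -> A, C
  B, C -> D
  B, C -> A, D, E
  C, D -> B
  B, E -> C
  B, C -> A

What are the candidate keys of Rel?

{B, C}, {B, E}, {C, D}

Closure of {B, C} is {A, B, C, D, E}, the whole schema; {B, C} is a candidate key.
Closure of {B, E} is {A, B, C, D, E}, the whole schema; {B, E} is a candidate key.
Closure of {C, D} is {A, B, C, D, E}, the whole schema; {C, D} is a candidate key.
These are minimal and exhaustive — every other superkey contains one of them.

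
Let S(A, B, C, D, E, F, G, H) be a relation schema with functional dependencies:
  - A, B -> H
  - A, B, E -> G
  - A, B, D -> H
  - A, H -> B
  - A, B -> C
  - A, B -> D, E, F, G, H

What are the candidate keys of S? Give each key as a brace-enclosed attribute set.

Attributes never on any right-hand side: {A} — every candidate key must contain it.
{A, B}⁺ = {A, B, C, D, E, F, G, H} — all of the relation — so {A, B} is a candidate key.
{A, H}⁺ = {A, B, C, D, E, F, G, H} — all of the relation — so {A, H} is a candidate key.
Any other superkey properly contains one of these, so there are no further candidate keys.

{A, B}, {A, H}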